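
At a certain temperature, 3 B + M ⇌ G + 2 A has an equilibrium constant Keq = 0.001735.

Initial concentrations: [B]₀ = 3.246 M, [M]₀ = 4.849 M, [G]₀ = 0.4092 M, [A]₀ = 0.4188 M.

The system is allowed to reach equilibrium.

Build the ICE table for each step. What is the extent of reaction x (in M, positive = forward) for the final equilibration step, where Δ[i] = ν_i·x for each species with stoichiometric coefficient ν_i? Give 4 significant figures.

x = 0.1067 M

Q₀ = 4.3276e-04 vs Keq = 0.001735 ⇒ Q<K, forward
Step 1:
                   B          M          G          A
  init         3.246      4.849     0.4092     0.4188
  Δ            -0.32    -0.1067     0.1067     0.2133
  eq           2.926      4.742     0.5159     0.6321
  solve Keq expr → x = 0.1067; check Q = 0.001735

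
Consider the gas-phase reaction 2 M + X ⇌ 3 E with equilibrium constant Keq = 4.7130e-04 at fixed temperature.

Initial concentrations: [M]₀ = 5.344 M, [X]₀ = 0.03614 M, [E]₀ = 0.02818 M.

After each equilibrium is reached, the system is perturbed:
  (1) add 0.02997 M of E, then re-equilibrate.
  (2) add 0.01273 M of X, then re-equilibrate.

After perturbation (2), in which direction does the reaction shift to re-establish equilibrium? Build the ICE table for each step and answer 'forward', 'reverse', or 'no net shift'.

Q₀ = 2.1682e-05 vs Keq = 4.7130e-04 ⇒ Q<K, forward
Step 1:
                    M           X           E
  I             5.344     0.03614     0.02818
  C          -0.02619     -0.0131     0.03929
  E             5.318     0.02304     0.06747
  solve Keq expr → x = 0.0131; check Q = 4.7130e-04
Then add 0.02997 M of E.
Step 2:
                    M           X           E
  I             5.318     0.02304     0.09744
  C           0.01536    0.007679    -0.02304
  E             5.333     0.03072      0.0744
  solve Keq expr → x = -0.007679; check Q = 4.7130e-04
Then add 0.01273 M of X.
Step 3:
                    M           X           E
  I             5.333     0.04345      0.0744
  C         -0.004962   -0.002481    0.007442
  E             5.328     0.04097     0.08184
  solve Keq expr → x = 0.002481; check Q = 4.7130e-04

Direction: forward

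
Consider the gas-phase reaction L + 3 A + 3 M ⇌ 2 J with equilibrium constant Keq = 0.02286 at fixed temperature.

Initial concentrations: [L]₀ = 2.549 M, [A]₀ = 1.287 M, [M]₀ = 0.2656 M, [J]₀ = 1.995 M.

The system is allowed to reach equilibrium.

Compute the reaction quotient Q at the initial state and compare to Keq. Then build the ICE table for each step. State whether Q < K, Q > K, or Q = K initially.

Q₀ = 39.09 vs Keq = 0.02286 ⇒ Q>K, reverse
Step 1:
                    L           A           M           J
  Initial       2.549       1.287      0.2656       1.995
  Change       0.3403       1.021       1.021     -0.6805
  Equil         2.889       2.308       1.286       1.314
  solve Keq expr → x = -0.3403; check Q = 0.02286

Q₀ = 39.09; Q > K (proceeds reverse)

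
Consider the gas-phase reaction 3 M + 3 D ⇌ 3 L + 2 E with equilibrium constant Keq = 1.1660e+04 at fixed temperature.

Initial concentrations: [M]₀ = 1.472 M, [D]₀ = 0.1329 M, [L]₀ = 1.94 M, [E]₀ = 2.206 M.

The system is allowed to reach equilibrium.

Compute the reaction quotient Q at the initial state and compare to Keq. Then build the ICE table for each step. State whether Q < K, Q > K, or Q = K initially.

Q₀ = 4746 vs Keq = 1.1660e+04 ⇒ Q<K, forward
Step 1:
                  M         D         L         E
  init        1.472    0.1329      1.94     2.206
  Δ        -0.03016  -0.03016   0.03016   0.02011
  eq          1.442    0.1027      1.97     2.226
  solve Keq expr → x = 0.01005; check Q = 1.1660e+04

Q₀ = 4746; Q < K (proceeds forward)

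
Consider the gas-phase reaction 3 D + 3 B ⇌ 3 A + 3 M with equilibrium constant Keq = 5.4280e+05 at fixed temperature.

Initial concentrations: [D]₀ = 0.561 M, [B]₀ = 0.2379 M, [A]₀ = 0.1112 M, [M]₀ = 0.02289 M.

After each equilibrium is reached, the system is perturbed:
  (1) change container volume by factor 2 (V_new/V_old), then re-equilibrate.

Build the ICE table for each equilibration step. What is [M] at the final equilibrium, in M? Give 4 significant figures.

[M]_eq = 0.1287 M

Q₀ = 6.9371e-06 vs Keq = 5.4280e+05 ⇒ Q<K, forward
Step 1:
                  D         B         A         M
  I           0.561    0.2379    0.1112   0.02289
  C         -0.2346   -0.2346    0.2346    0.2346
  E          0.3264  0.003343    0.3458    0.2574
  solve Keq expr → x = 0.07819; check Q = 5.4280e+05
Then change container volume by factor 2 (V_new/V_old).
Step 2:
                  D         B         A         M
  I          0.1632  0.001671    0.1729    0.1287
  C               0         0         0         0
  E          0.1632  0.001671    0.1729    0.1287
  solve Keq expr → x = 0; check Q = 5.4280e+05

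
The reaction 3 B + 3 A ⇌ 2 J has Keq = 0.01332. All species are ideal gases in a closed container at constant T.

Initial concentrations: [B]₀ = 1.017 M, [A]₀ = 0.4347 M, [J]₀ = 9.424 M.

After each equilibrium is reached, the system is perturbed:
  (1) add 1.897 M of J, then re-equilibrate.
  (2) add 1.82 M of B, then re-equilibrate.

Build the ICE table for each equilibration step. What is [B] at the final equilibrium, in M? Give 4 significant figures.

Q₀ = 1028 vs Keq = 0.01332 ⇒ Q>K, reverse
Step 1:
                   B          A          J
  Initial      1.017     0.4347      9.424
  Change        3.26       3.26     -2.173
  Equil        4.277      3.695      7.251
  solve Keq expr → x = -1.087; check Q = 0.01332
Then add 1.897 M of J.
Step 2:
                   B          A          J
  Initial      4.277      3.695      9.148
  Change      0.2891     0.2891    -0.1927
  Equil        4.566      3.984      8.955
  solve Keq expr → x = -0.09637; check Q = 0.01332
Then add 1.82 M of B.
Step 3:
                   B          A          J
  Initial      6.386      3.984      8.955
  Change     -0.6853    -0.6853     0.4569
  Equil        5.701      3.299      9.412
  solve Keq expr → x = 0.2284; check Q = 0.01332

[B]_eq = 5.701 M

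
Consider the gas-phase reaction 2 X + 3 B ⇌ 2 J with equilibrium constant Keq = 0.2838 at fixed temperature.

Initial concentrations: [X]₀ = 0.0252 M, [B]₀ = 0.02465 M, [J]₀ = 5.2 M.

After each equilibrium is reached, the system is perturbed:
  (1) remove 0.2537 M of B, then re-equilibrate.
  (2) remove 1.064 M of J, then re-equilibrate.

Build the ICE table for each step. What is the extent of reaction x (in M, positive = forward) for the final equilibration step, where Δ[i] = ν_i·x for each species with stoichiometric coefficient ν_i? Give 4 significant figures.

x = 0.09172 M

Q₀ = 2.8429e+09 vs Keq = 0.2838 ⇒ Q>K, reverse
Step 1:
                   X          B          J
  I           0.0252    0.02465        5.2
  C            1.654      2.481     -1.654
  E            1.679      2.505      3.546
  solve Keq expr → x = -0.8268; check Q = 0.2838
Then remove 0.2537 M of B.
Step 2:
                   X          B          J
  I            1.679      2.251      3.546
  C          0.08716     0.1307   -0.08716
  E            1.766      2.382      3.459
  solve Keq expr → x = -0.04358; check Q = 0.2838
Then remove 1.064 M of J.
Step 3:
                   X          B          J
  I            1.766      2.382      2.395
  C          -0.1834    -0.2752     0.1834
  E            1.583      2.107      2.579
  solve Keq expr → x = 0.09172; check Q = 0.2838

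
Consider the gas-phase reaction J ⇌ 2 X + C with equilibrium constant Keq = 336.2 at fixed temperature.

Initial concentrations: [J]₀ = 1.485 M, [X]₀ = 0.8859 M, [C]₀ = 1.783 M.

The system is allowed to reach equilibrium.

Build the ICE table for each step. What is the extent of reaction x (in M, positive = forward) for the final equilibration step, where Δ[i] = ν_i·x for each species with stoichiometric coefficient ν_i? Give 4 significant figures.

Q₀ = 0.9423 vs Keq = 336.2 ⇒ Q<K, forward
Step 1:
                    J           X           C
  I             1.485      0.8859       1.783
  C            -1.363       2.726       1.363
  E            0.1221       3.612       3.146
  solve Keq expr → x = 1.363; check Q = 336.2

x = 1.363 M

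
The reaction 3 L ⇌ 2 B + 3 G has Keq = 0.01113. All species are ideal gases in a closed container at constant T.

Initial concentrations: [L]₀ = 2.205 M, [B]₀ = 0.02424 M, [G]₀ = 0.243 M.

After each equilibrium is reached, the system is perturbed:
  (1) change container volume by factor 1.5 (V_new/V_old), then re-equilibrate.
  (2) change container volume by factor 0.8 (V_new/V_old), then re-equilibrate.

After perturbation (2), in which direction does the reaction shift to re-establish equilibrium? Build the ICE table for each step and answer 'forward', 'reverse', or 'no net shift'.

Direction: reverse

Q₀ = 7.8643e-07 vs Keq = 0.01113 ⇒ Q<K, forward
Step 1:
                  L         B         G
  Initial     2.205   0.02424     0.243
  Change    -0.5053    0.3369    0.5053
  Equil         1.7    0.3611    0.7483
  solve Keq expr → x = 0.1684; check Q = 0.01113
Then change container volume by factor 1.5 (V_new/V_old).
Step 2:
                  L         B         G
  Initial     1.133    0.2408    0.4989
  Change   -0.05997   0.03998   0.05997
  Equil       1.073    0.2807    0.5589
  solve Keq expr → x = 0.01999; check Q = 0.01113
Then change container volume by factor 0.8 (V_new/V_old).
Step 3:
                  L         B         G
  Initial     1.341    0.3509    0.6986
  Change    0.04214  -0.02809  -0.04214
  Equil       1.384    0.3228    0.6564
  solve Keq expr → x = -0.01405; check Q = 0.01113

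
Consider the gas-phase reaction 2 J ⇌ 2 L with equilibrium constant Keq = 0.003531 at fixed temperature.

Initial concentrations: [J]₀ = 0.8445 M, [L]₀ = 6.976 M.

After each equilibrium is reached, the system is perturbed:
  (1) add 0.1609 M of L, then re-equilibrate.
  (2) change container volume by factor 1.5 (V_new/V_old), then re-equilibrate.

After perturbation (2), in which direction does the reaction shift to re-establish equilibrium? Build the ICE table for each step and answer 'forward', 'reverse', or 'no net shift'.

Q₀ = 68.24 vs Keq = 0.003531 ⇒ Q>K, reverse
Step 1:
                  J         L
  Initial    0.8445     6.976
  Change      6.537    -6.537
  Equil       7.382    0.4386
  solve Keq expr → x = -3.269; check Q = 0.003531
Then add 0.1609 M of L.
Step 2:
                  J         L
  Initial     7.382    0.5995
  Change     0.1519   -0.1519
  Equil       7.534    0.4477
  solve Keq expr → x = -0.07594; check Q = 0.003531
Then change container volume by factor 1.5 (V_new/V_old).
Step 3:
                  J         L
  Initial     5.022    0.2984
  Change          0         0
  Equil       5.022    0.2984
  solve Keq expr → x = 0; check Q = 0.003531

Direction: no net shift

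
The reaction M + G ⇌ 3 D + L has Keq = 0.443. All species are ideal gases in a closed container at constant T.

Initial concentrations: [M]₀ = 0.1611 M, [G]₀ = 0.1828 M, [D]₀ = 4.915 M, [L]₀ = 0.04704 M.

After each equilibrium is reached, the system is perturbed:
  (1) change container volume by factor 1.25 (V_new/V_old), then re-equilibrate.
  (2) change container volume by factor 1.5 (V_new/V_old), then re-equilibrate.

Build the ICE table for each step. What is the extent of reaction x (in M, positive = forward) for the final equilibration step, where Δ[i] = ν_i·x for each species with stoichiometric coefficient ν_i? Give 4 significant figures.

Q₀ = 189.7 vs Keq = 0.443 ⇒ Q>K, reverse
Step 1:
                   M          G          D          L
  I           0.1611     0.1828      4.915    0.04704
  C          0.04685    0.04685    -0.1405   -0.04685
  E           0.2079     0.2296      4.774 1.9437e-04
  solve Keq expr → x = -0.04685; check Q = 0.443
Then change container volume by factor 1.25 (V_new/V_old).
Step 2:
                   M          G          D          L
  I           0.1664     0.1837       3.82 1.5550e-04
  C       -8.7176e-05 -8.7176e-05 2.6153e-04 8.7176e-05
  E           0.1663     0.1836       3.82 2.4268e-04
  solve Keq expr → x = 8.7176e-05; check Q = 0.443
Then change container volume by factor 1.5 (V_new/V_old).
Step 3:
                   M          G          D          L
  I           0.1108     0.1224      2.547 1.6178e-04
  C       -2.0072e-04 -2.0072e-04 6.0215e-04 2.0072e-04
  E           0.1106     0.1222      2.547 3.6250e-04
  solve Keq expr → x = 2.0072e-04; check Q = 0.443

x = 2.0072e-04 M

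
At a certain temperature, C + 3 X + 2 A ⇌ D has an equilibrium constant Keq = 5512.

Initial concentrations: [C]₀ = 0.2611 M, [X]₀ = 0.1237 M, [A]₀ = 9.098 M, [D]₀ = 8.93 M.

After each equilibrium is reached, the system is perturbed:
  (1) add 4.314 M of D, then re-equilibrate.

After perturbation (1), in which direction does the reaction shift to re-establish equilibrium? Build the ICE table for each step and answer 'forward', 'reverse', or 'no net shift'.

Direction: reverse

Q₀ = 218.3 vs Keq = 5512 ⇒ Q<K, forward
Step 1:
                   C          X          A          D
  Initial     0.2611     0.1237      9.098       8.93
  Change    -0.02659   -0.07978   -0.05319    0.02659
  Equil       0.2345    0.04392      9.045      8.957
  solve Keq expr → x = 0.02659; check Q = 5512
Then add 4.314 M of D.
Step 2:
                   C          X          A          D
  Initial     0.2345    0.04392      9.045      13.27
  Change    0.001997   0.005991   0.003994  -0.001997
  Equil       0.2365    0.04991      9.049      13.27
  solve Keq expr → x = -0.001997; check Q = 5512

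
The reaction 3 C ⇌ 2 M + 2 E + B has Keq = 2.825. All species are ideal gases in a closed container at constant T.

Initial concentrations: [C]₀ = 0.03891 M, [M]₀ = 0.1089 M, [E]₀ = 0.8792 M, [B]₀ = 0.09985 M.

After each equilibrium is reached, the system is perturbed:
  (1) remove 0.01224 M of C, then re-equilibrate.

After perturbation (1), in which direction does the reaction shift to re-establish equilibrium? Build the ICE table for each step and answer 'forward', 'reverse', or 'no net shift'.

Direction: reverse

Q₀ = 15.54 vs Keq = 2.825 ⇒ Q>K, reverse
Step 1:
                    C           M           E           B
  Initial     0.03891      0.1089      0.8792     0.09985
  Change      0.02143    -0.01429    -0.01429   -0.007145
  Equil       0.06034     0.09461      0.8649     0.09271
  solve Keq expr → x = -0.007145; check Q = 2.825
Then remove 0.01224 M of C.
Step 2:
                    C           M           E           B
  Initial      0.0481     0.09461      0.8649     0.09271
  Change     0.008831   -0.005888   -0.005888   -0.002944
  Equil       0.05694     0.08872       0.859     0.08976
  solve Keq expr → x = -0.002944; check Q = 2.825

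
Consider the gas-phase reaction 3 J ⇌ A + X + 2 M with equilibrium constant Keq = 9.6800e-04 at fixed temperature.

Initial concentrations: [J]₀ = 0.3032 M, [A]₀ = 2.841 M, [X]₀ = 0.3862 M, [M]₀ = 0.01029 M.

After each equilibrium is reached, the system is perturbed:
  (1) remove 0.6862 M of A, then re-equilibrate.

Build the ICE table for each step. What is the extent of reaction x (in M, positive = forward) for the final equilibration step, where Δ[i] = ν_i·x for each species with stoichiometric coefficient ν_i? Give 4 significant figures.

x = 3.6611e-04 M

Q₀ = 0.004168 vs Keq = 9.6800e-04 ⇒ Q>K, reverse
Step 1:
                    J           A           X           M
  I            0.3032       2.841      0.3862     0.01029
  C          0.007683   -0.002561   -0.002561   -0.005122
  E            0.3109       2.838      0.3836    0.005168
  solve Keq expr → x = -0.002561; check Q = 9.6800e-04
Then remove 0.6862 M of A.
Step 2:
                    J           A           X           M
  I            0.3109       2.152      0.3836    0.005168
  C         -0.001098  3.6611e-04  3.6611e-04  7.3222e-04
  E            0.3098       2.153       0.384      0.0059
  solve Keq expr → x = 3.6611e-04; check Q = 9.6800e-04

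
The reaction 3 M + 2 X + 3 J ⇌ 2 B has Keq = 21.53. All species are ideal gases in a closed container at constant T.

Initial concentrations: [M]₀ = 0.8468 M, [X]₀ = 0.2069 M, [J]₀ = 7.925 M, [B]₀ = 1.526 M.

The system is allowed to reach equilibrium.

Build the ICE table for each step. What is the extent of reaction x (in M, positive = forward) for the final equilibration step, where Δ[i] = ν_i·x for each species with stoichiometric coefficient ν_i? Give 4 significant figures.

Q₀ = 0.18 vs Keq = 21.53 ⇒ Q<K, forward
Step 1:
                    M           X           J           B
  Initial      0.8468      0.2069       7.925       1.526
  Change      -0.2539     -0.1692     -0.2539      0.1692
  Equil        0.5929     0.03766       7.671       1.695
  solve Keq expr → x = 0.08462; check Q = 21.53

x = 0.08462 M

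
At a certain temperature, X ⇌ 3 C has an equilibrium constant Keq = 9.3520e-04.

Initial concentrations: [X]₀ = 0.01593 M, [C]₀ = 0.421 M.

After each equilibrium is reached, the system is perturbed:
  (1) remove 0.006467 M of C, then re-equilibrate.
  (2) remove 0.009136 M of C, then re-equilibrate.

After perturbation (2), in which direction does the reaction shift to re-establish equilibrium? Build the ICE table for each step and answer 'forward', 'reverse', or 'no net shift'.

Q₀ = 4.684 vs Keq = 9.3520e-04 ⇒ Q>K, reverse
Step 1:
                  X         C
  I         0.01593     0.421
  C          0.1234   -0.3703
  E          0.1394    0.0507
  solve Keq expr → x = -0.1234; check Q = 9.3520e-04
Then remove 0.006467 M of C.
Step 2:
                  X         C
  I          0.1394   0.04423
  C       -0.002072  0.006215
  E          0.1373   0.05045
  solve Keq expr → x = 0.002072; check Q = 9.3520e-04
Then remove 0.009136 M of C.
Step 3:
                  X         C
  I          0.1373   0.04131
  C       -0.002925  0.008775
  E          0.1344   0.05009
  solve Keq expr → x = 0.002925; check Q = 9.3520e-04

Direction: forward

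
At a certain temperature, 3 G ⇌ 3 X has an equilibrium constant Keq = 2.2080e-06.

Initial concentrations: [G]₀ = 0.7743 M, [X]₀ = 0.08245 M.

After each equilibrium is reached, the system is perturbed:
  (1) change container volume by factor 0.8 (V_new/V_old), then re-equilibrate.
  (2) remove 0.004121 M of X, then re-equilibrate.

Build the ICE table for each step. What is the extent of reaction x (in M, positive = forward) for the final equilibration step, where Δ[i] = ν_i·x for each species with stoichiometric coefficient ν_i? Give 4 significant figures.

Q₀ = 0.001207 vs Keq = 2.2080e-06 ⇒ Q>K, reverse
Step 1:
                   G          X
  init        0.7743    0.08245
  Δ          0.07144   -0.07144
  eq          0.8457    0.01101
  solve Keq expr → x = -0.02381; check Q = 2.2080e-06
Then change container volume by factor 0.8 (V_new/V_old).
Step 2:
                   G          X
  init         1.057    0.01377
  Δ                0          0
  eq           1.057    0.01377
  solve Keq expr → x = 0; check Q = 2.2080e-06
Then remove 0.004121 M of X.
Step 3:
                   G          X
  init         1.057   0.009645
  Δ        -0.004068   0.004068
  eq           1.053    0.01371
  solve Keq expr → x = 0.001356; check Q = 2.2080e-06

x = 0.001356 M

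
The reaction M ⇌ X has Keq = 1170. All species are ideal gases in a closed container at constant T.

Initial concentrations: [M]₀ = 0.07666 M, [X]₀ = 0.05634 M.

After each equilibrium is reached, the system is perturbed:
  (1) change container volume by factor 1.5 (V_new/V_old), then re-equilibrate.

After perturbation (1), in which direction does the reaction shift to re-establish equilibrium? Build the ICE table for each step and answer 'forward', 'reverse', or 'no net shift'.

Direction: no net shift

Q₀ = 0.7349 vs Keq = 1170 ⇒ Q<K, forward
Step 1:
                   M          X
  Initial    0.07666    0.05634
  Change    -0.07655    0.07655
  Equil   1.1358e-04     0.1329
  solve Keq expr → x = 0.07655; check Q = 1170
Then change container volume by factor 1.5 (V_new/V_old).
Step 2:
                   M          X
  Initial 7.5719e-05    0.08859
  Change           0          0
  Equil   7.5719e-05    0.08859
  solve Keq expr → x = 0; check Q = 1170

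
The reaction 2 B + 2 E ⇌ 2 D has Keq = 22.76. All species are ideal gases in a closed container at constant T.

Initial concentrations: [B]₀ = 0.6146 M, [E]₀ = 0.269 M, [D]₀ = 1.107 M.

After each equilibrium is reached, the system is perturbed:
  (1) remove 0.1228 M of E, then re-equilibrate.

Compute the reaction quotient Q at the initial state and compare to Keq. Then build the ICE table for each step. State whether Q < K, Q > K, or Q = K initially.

Q₀ = 44.83; Q > K (proceeds reverse)

Q₀ = 44.83 vs Keq = 22.76 ⇒ Q>K, reverse
Step 1:
                  B         E         D
  Initial    0.6146     0.269     1.107
  Change    0.05795   0.05795  -0.05795
  Equil      0.6726     0.327     1.049
  solve Keq expr → x = -0.02898; check Q = 22.76
Then remove 0.1228 M of E.
Step 2:
                  B         E         D
  Initial    0.6726    0.2042     1.049
  Change    0.07134   0.07134  -0.07134
  Equil      0.7439    0.2755    0.9777
  solve Keq expr → x = -0.03567; check Q = 22.76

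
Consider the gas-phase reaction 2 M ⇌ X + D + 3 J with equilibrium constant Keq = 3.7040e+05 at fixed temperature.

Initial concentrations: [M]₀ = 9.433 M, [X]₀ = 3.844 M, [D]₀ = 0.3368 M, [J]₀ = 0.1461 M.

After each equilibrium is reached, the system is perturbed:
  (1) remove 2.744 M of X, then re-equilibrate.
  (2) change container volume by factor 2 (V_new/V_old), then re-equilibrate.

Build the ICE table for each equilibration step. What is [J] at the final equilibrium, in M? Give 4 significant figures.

[J]_eq = 7.025 M

Q₀ = 4.5374e-05 vs Keq = 3.7040e+05 ⇒ Q<K, forward
Step 1:
                    M           X           D           J
  Initial       9.433       3.844      0.3368      0.1461
  Change       -8.917       4.459       4.459       13.38
  Equil        0.5155       8.303       4.796       13.52
  solve Keq expr → x = 4.459; check Q = 3.7040e+05
Then remove 2.744 M of X.
Step 2:
                    M           X           D           J
  Initial      0.5155       5.559       4.796       13.52
  Change     -0.08428     0.04214     0.04214      0.1264
  Equil        0.4313       5.601       4.838       13.65
  solve Keq expr → x = 0.04214; check Q = 3.7040e+05
Then change container volume by factor 2 (V_new/V_old).
Step 3:
                    M           X           D           J
  Initial      0.2156         2.8       2.419       6.824
  Change      -0.1339     0.06697     0.06697      0.2009
  Equil       0.08168       2.867       2.486       7.025
  solve Keq expr → x = 0.06697; check Q = 3.7040e+05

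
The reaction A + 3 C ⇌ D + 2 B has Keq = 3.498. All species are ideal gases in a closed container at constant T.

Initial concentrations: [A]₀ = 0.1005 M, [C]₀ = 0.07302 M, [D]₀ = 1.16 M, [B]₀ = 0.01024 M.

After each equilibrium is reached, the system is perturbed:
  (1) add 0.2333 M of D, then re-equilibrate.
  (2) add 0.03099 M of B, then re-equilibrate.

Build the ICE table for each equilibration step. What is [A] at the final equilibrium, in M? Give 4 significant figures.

[A]_eq = 0.1118 M

Q₀ = 3.109 vs Keq = 3.498 ⇒ Q<K, forward
Step 1:
                    A           C           D           B
  Initial      0.1005     0.07302        1.16     0.01024
  Change  -2.2835e-04 -6.8504e-04  2.2835e-04  4.5669e-04
  Equil        0.1003     0.07233        1.16      0.0107
  solve Keq expr → x = 2.2835e-04; check Q = 3.498
Then add 0.2333 M of D.
Step 2:
                    A           C           D           B
  Initial      0.1003     0.07233       1.394      0.0107
  Change   3.5167e-04    0.001055 -3.5167e-04 -7.0334e-04
  Equil        0.1006     0.07339       1.393    0.009993
  solve Keq expr → x = -3.5167e-04; check Q = 3.498
Then add 0.03099 M of B.
Step 3:
                    A           C           D           B
  Initial      0.1006     0.07339       1.393     0.04098
  Change      0.01119     0.03356    -0.01119    -0.02238
  Equil        0.1118       0.107       1.382     0.01861
  solve Keq expr → x = -0.01119; check Q = 3.498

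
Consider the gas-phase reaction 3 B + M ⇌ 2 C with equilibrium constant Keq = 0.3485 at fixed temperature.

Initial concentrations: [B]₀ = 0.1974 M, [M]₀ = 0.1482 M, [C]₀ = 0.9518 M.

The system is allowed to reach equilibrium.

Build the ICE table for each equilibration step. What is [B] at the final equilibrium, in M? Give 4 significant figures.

Q₀ = 794.7 vs Keq = 0.3485 ⇒ Q>K, reverse
Step 1:
                  B         M         C
  I          0.1974    0.1482    0.9518
  C          0.8284    0.2761   -0.5523
  E           1.026    0.4243    0.3995
  solve Keq expr → x = -0.2761; check Q = 0.3485

[B]_eq = 1.026 M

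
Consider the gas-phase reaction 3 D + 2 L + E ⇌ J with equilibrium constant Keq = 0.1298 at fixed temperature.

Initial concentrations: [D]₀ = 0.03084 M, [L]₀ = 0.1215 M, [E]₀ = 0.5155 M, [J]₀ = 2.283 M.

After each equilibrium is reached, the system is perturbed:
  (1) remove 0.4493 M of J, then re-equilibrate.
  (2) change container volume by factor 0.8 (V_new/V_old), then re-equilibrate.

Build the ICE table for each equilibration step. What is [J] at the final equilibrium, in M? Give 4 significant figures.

[J]_eq = 1.701 M

Q₀ = 1.0228e+07 vs Keq = 0.1298 ⇒ Q>K, reverse
Step 1:
                   D          L          E          J
  Initial    0.03084     0.1215     0.5155      2.283
  Change       1.826      1.217     0.6087    -0.6087
  Equil        1.857      1.339      1.124      1.674
  solve Keq expr → x = -0.6087; check Q = 0.1298
Then remove 0.4493 M of J.
Step 2:
                   D          L          E          J
  Initial      1.857      1.339      1.124      1.225
  Change    -0.09617   -0.06411   -0.03206    0.03206
  Equil        1.761      1.275      1.092      1.257
  solve Keq expr → x = 0.03206; check Q = 0.1298
Then change container volume by factor 0.8 (V_new/V_old).
Step 3:
                   D          L          E          J
  Initial      2.201      1.593      1.365      1.571
  Change     -0.3883    -0.2589    -0.1294     0.1294
  Equil        1.812      1.335      1.236      1.701
  solve Keq expr → x = 0.1294; check Q = 0.1298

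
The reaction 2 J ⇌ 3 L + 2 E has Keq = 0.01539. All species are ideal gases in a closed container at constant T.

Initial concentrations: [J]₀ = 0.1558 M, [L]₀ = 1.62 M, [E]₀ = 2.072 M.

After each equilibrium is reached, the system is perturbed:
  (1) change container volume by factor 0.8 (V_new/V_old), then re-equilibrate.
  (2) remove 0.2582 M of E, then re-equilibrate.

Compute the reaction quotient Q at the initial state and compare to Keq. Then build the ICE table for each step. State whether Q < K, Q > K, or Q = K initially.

Q₀ = 752 vs Keq = 0.01539 ⇒ Q>K, reverse
Step 1:
                  J         L         E
  init       0.1558      1.62     2.072
  Δ          0.9213    -1.382   -0.9213
  eq          1.077     0.238     1.151
  solve Keq expr → x = -0.4607; check Q = 0.01539
Then change container volume by factor 0.8 (V_new/V_old).
Step 2:
                  J         L         E
  init        1.346    0.2975     1.438
  Δ         0.03436  -0.05154  -0.03436
  eq          1.381     0.246     1.404
  solve Keq expr → x = -0.01718; check Q = 0.01539
Then remove 0.2582 M of E.
Step 3:
                  J         L         E
  init        1.381     0.246     1.146
  Δ        -0.01987    0.0298   0.01987
  eq          1.361    0.2758     1.166
  solve Keq expr → x = 0.009934; check Q = 0.01539

Q₀ = 752; Q > K (proceeds reverse)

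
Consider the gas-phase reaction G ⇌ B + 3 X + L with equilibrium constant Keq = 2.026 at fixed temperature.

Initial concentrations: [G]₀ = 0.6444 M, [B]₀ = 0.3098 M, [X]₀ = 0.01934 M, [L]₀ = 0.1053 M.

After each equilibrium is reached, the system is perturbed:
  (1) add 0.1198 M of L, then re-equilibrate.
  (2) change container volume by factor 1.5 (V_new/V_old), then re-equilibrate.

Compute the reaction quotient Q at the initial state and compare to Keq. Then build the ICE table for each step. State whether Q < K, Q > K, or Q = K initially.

Q₀ = 3.6620e-07; Q < K (proceeds forward)

Q₀ = 3.6620e-07 vs Keq = 2.026 ⇒ Q<K, forward
Step 1:
                   G          B          X          L
  I           0.6444     0.3098    0.01934     0.1053
  C          -0.3818     0.3818      1.145     0.3818
  E           0.2626     0.6916      1.165     0.4871
  solve Keq expr → x = 0.3818; check Q = 2.026
Then add 0.1198 M of L.
Step 2:
                   G          B          X          L
  I           0.2626     0.6916      1.165     0.6069
  C          0.01495   -0.01495   -0.04484   -0.01495
  E           0.2776     0.6766       1.12     0.5919
  solve Keq expr → x = -0.01495; check Q = 2.026
Then change container volume by factor 1.5 (V_new/V_old).
Step 3:
                   G          B          X          L
  I           0.1851     0.4511     0.7465     0.3946
  C         -0.07429    0.07429     0.2229    0.07429
  E           0.1108     0.5254     0.9694     0.4689
  solve Keq expr → x = 0.07429; check Q = 2.026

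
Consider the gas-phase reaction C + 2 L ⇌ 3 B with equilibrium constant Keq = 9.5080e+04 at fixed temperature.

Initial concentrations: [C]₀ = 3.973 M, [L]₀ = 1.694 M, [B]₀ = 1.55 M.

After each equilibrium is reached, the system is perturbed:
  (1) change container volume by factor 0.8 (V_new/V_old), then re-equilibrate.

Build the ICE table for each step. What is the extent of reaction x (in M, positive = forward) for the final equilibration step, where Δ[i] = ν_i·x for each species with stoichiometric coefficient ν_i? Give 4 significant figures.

x = 0 M

Q₀ = 0.3266 vs Keq = 9.5080e+04 ⇒ Q<K, forward
Step 1:
                   C          L          B
  I            3.973      1.694       1.55
  C          -0.8395     -1.679      2.518
  E            3.134    0.01503      4.068
  solve Keq expr → x = 0.8395; check Q = 9.5080e+04
Then change container volume by factor 0.8 (V_new/V_old).
Step 2:
                   C          L          B
  I            3.917    0.01879      5.086
  C                0          0          0
  E            3.917    0.01879      5.086
  solve Keq expr → x = 0; check Q = 9.5080e+04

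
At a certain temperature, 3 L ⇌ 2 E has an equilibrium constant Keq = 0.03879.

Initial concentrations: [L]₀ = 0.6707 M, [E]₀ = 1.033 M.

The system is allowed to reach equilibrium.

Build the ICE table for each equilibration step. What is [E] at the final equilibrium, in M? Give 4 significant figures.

[E]_eq = 0.4039 M

Q₀ = 3.537 vs Keq = 0.03879 ⇒ Q>K, reverse
Step 1:
                    L           E
  I            0.6707       1.033
  C            0.9436     -0.6291
  E             1.614      0.4039
  solve Keq expr → x = -0.3145; check Q = 0.03879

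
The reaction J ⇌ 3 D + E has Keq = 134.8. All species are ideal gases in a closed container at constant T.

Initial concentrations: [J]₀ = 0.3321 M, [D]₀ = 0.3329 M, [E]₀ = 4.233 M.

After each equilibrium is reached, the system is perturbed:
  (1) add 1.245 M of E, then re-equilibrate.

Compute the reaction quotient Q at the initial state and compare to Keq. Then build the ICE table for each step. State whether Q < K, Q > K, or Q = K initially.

Q₀ = 0.4702; Q < K (proceeds forward)

Q₀ = 0.4702 vs Keq = 134.8 ⇒ Q<K, forward
Step 1:
                  J         D         E
  init       0.3321    0.3329     4.233
  Δ         -0.2787     0.836    0.2787
  eq        0.05345     1.169     4.512
  solve Keq expr → x = 0.2787; check Q = 134.8
Then add 1.245 M of E.
Step 2:
                  J         D         E
  init      0.05345     1.169     5.757
  Δ        0.009683  -0.02905 -0.009683
  eq        0.06313      1.14     5.747
  solve Keq expr → x = -0.009683; check Q = 134.8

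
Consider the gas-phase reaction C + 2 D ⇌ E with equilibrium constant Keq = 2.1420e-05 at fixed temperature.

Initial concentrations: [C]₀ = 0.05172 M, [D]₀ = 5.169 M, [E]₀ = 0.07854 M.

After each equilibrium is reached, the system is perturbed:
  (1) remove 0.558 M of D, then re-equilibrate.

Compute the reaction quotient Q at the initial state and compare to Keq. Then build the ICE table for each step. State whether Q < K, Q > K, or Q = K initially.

Q₀ = 0.05684; Q > K (proceeds reverse)

Q₀ = 0.05684 vs Keq = 2.1420e-05 ⇒ Q>K, reverse
Step 1:
                   C          D          E
  Initial    0.05172      5.169    0.07854
  Change     0.07846     0.1569   -0.07846
  Equil       0.1302      5.326 7.9096e-05
  solve Keq expr → x = -0.07846; check Q = 2.1420e-05
Then remove 0.558 M of D.
Step 2:
                   C          D          E
  Initial     0.1302      4.768 7.9096e-05
  Change  1.5697e-05 3.1394e-05 -1.5697e-05
  Equil       0.1302      4.768 6.3399e-05
  solve Keq expr → x = -1.5697e-05; check Q = 2.1420e-05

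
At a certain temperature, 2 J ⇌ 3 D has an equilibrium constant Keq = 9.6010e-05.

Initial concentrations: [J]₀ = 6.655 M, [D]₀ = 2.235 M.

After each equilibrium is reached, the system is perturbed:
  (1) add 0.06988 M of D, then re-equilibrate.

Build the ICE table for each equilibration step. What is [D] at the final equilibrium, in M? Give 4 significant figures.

Q₀ = 0.2521 vs Keq = 9.6010e-05 ⇒ Q>K, reverse
Step 1:
                  J         D
  I           6.655     2.235
  C           1.368    -2.051
  E           8.023    0.1835
  solve Keq expr → x = -0.6838; check Q = 9.6010e-05
Then add 0.06988 M of D.
Step 2:
                  J         D
  I           8.023    0.2534
  C         0.04612  -0.06918
  E           8.069    0.1842
  solve Keq expr → x = -0.02306; check Q = 9.6010e-05

[D]_eq = 0.1842 M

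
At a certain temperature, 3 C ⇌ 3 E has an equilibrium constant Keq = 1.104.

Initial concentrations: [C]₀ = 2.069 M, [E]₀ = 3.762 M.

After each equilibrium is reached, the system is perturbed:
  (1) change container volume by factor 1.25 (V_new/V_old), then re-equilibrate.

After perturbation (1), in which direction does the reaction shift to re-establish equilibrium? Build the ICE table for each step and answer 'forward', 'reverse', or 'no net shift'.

Direction: no net shift

Q₀ = 6.011 vs Keq = 1.104 ⇒ Q>K, reverse
Step 1:
                  C         E
  Initial     2.069     3.762
  Change     0.7984   -0.7984
  Equil       2.867     2.964
  solve Keq expr → x = -0.2661; check Q = 1.104
Then change container volume by factor 1.25 (V_new/V_old).
Step 2:
                  C         E
  Initial     2.294     2.371
  Change          0         0
  Equil       2.294     2.371
  solve Keq expr → x = 0; check Q = 1.104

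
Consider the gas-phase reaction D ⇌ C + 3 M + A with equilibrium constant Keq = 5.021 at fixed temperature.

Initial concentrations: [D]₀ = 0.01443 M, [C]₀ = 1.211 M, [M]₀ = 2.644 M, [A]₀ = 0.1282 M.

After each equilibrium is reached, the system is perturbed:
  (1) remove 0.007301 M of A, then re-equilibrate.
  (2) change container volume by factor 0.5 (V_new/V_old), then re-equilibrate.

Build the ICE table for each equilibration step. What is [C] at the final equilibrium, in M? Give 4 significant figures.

[C]_eq = 2.187 M

Q₀ = 198.9 vs Keq = 5.021 ⇒ Q>K, reverse
Step 1:
                  D         C         M         A
  Initial   0.01443     1.211     2.644    0.1282
  Change    0.09216  -0.09216   -0.2765  -0.09216
  Equil      0.1066     1.119     2.368   0.03604
  solve Keq expr → x = -0.09216; check Q = 5.021
Then remove 0.007301 M of A.
Step 2:
                  D         C         M         A
  Initial    0.1066     1.119     2.368   0.02874
  Change  -0.004876  0.004876   0.01463  0.004876
  Equil      0.1017     1.124     2.382   0.03362
  solve Keq expr → x = 0.004876; check Q = 5.021
Then change container volume by factor 0.5 (V_new/V_old).
Step 3:
                  D         C         M         A
  Initial    0.2034     2.247     4.764   0.06724
  Change    0.06093  -0.06093   -0.1828  -0.06093
  Equil      0.2643     2.187     4.582  0.006312
  solve Keq expr → x = -0.06093; check Q = 5.021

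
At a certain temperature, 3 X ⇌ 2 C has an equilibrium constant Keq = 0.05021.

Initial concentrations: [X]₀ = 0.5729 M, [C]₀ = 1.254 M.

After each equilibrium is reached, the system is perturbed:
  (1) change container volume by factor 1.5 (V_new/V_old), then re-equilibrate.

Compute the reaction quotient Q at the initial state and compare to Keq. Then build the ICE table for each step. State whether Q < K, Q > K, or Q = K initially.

Q₀ = 8.363; Q > K (proceeds reverse)

Q₀ = 8.363 vs Keq = 0.05021 ⇒ Q>K, reverse
Step 1:
                  X         C
  I          0.5729     1.254
  C           1.132    -0.755
  E           1.705     0.499
  solve Keq expr → x = -0.3775; check Q = 0.05021
Then change container volume by factor 1.5 (V_new/V_old).
Step 2:
                  X         C
  I           1.137    0.3327
  C         0.05929  -0.03953
  E           1.196    0.2932
  solve Keq expr → x = -0.01976; check Q = 0.05021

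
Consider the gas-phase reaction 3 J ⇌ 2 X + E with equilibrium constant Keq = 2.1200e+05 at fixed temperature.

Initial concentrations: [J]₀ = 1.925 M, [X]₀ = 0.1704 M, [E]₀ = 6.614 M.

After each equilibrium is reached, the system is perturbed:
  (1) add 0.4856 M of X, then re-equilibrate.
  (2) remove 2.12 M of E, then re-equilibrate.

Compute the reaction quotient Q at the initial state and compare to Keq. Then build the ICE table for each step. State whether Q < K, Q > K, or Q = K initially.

Q₀ = 0.02692; Q < K (proceeds forward)

Q₀ = 0.02692 vs Keq = 2.1200e+05 ⇒ Q<K, forward
Step 1:
                  J         X         E
  Initial     1.925    0.1704     6.614
  Change     -1.884     1.256     0.628
  Equil     0.04111     1.426     7.242
  solve Keq expr → x = 0.628; check Q = 2.1200e+05
Then add 0.4856 M of X.
Step 2:
                  J         X         E
  Initial   0.04111     1.912     7.242
  Change   0.008761  -0.00584  -0.00292
  Equil     0.04987     1.906     7.239
  solve Keq expr → x = -0.00292; check Q = 2.1200e+05
Then remove 2.12 M of E.
Step 3:
                  J         X         E
  Initial   0.04987     1.906     5.119
  Change   -0.00538  0.003586  0.001793
  Equil     0.04449      1.91     5.121
  solve Keq expr → x = 0.001793; check Q = 2.1200e+05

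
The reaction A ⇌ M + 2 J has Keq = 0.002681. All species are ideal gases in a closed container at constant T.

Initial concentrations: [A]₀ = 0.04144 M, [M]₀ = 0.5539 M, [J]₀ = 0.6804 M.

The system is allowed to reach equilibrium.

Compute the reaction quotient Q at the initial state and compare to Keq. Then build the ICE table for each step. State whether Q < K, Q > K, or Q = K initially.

Q₀ = 6.188 vs Keq = 0.002681 ⇒ Q>K, reverse
Step 1:
                    A           M           J
  I           0.04144      0.5539      0.6804
  C            0.3092     -0.3092     -0.6184
  E            0.3506      0.2447     0.06198
  solve Keq expr → x = -0.3092; check Q = 0.002681

Q₀ = 6.188; Q > K (proceeds reverse)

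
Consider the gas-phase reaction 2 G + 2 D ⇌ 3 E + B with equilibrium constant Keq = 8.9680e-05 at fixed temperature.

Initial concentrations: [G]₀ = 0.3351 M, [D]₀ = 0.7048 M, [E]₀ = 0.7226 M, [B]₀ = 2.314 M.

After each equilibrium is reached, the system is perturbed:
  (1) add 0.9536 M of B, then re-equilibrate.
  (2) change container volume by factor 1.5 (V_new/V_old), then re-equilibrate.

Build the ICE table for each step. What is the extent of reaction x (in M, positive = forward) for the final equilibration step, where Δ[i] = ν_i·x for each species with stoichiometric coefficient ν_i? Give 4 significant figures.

Q₀ = 15.65 vs Keq = 8.9680e-05 ⇒ Q>K, reverse
Step 1:
                  G         D         E         B
  Initial    0.3351    0.7048    0.7226     2.314
  Change     0.4596    0.4596   -0.6893   -0.2298
  Equil      0.7947     1.164   0.03327     2.084
  solve Keq expr → x = -0.2298; check Q = 8.9680e-05
Then add 0.9536 M of B.
Step 2:
                  G         D         E         B
  Initial    0.7947     1.164   0.03327     3.038
  Change   0.002545  0.002545 -0.003817 -0.001272
  Equil      0.7972     1.167   0.02946     3.037
  solve Keq expr → x = -0.001272; check Q = 8.9680e-05
Then change container volume by factor 1.5 (V_new/V_old).
Step 3:
                  G         D         E         B
  Initial    0.5315    0.7779   0.01964     2.024
  Change          0         0         0         0
  Equil      0.5315    0.7779   0.01964     2.024
  solve Keq expr → x = 0; check Q = 8.9680e-05

x = 0 M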